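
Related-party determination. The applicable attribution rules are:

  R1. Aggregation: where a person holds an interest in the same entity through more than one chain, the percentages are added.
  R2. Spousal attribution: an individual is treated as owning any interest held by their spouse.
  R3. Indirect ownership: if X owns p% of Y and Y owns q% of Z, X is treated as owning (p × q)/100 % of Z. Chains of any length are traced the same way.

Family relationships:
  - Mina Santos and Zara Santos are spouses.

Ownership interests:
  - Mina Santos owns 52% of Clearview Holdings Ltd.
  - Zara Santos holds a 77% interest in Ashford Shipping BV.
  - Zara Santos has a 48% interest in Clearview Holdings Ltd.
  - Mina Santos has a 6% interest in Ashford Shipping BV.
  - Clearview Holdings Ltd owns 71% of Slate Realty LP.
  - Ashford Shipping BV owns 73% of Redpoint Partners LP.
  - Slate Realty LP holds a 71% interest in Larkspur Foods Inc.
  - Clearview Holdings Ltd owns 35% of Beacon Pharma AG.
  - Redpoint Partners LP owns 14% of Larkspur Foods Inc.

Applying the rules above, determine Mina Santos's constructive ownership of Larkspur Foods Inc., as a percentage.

By spousal attribution (R2), Mina Santos is treated as also owning Zara Santos's interest in Clearview Holdings Ltd, giving 52% + 48% = 100%.
By spousal attribution (R2), Mina Santos is treated as also owning Zara Santos's interest in Ashford Shipping BV, giving 6% + 77% = 83%.
Chain via Clearview Holdings Ltd → Slate Realty LP (R3): 100% × 71% × 71% = 50.41% of Larkspur Foods Inc.
Chain via Ashford Shipping BV → Redpoint Partners LP (R3): 83% × 73% × 14% = 8.4826% of Larkspur Foods Inc.
Aggregating (R1): 50.41% + 8.4826% = 58.8926%.

58.8926%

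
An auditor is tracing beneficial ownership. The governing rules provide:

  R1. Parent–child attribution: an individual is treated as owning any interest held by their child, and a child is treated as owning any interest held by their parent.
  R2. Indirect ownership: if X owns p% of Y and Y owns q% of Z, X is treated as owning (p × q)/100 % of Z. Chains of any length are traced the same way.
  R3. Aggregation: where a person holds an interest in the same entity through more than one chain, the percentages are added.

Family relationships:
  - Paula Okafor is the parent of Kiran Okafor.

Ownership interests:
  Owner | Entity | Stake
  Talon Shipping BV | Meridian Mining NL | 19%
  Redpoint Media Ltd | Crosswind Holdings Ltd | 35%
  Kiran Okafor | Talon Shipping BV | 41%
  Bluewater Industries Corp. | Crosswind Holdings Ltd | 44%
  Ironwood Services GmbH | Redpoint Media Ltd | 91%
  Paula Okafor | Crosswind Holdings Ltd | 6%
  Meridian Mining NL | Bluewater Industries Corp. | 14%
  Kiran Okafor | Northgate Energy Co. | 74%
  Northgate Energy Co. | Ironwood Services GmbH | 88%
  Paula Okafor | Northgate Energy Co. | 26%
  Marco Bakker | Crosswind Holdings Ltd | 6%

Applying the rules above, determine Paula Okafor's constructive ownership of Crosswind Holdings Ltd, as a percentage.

By parent–child attribution (R1), Paula Okafor is treated as also owning Kiran Okafor's interest in Northgate Energy Co, giving 26% + 74% = 100%.
By parent–child attribution (R1), Paula Okafor is treated as owning Kiran Okafor's 41% interest in Talon Shipping BV.
Chain via Northgate Energy Co. → Ironwood Services GmbH → Redpoint Media Ltd (R2): 100% × 88% × 91% × 35% = 28.028% of Crosswind Holdings Ltd.
Direct interest in Crosswind Holdings Ltd: 6%.
Chain via Talon Shipping BV → Meridian Mining NL → Bluewater Industries Corp. (R2): 41% × 19% × 14% × 44% = 0.479864% of Crosswind Holdings Ltd.
Aggregating (R3): 28.028% + 6% + 0.479864% = 34.507864%.

34.507864%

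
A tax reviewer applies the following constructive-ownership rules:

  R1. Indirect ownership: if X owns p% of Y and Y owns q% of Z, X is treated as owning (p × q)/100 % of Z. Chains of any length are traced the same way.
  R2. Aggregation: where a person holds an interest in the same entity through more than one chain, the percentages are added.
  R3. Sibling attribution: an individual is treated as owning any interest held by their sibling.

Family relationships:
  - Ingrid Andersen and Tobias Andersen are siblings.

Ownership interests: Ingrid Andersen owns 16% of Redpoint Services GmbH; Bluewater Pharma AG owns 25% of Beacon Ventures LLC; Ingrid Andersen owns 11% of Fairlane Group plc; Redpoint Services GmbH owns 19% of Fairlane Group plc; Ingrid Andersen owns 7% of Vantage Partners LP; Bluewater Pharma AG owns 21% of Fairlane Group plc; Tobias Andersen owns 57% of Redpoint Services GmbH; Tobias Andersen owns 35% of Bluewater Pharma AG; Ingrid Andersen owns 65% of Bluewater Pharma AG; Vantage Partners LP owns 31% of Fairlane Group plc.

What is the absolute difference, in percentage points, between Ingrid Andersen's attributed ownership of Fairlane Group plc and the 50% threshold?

By sibling attribution (R3), Ingrid Andersen is treated as also owning Tobias Andersen's interest in Bluewater Pharma AG, giving 65% + 35% = 100%.
By sibling attribution (R3), Ingrid Andersen is treated as also owning Tobias Andersen's interest in Redpoint Services GmbH, giving 16% + 57% = 73%.
Chain via Bluewater Pharma AG (R1): 100% × 21% = 21% of Fairlane Group plc.
Chain via Redpoint Services GmbH (R1): 73% × 19% = 13.87% of Fairlane Group plc.
Chain via Vantage Partners LP (R1): 7% × 31% = 2.17% of Fairlane Group plc.
Direct interest in Fairlane Group plc: 11%.
Aggregating (R2): 21% + 13.87% + 2.17% + 11% = 48.04%.
48.04% falls short of the 50% threshold by 1.96 percentage points.

1.96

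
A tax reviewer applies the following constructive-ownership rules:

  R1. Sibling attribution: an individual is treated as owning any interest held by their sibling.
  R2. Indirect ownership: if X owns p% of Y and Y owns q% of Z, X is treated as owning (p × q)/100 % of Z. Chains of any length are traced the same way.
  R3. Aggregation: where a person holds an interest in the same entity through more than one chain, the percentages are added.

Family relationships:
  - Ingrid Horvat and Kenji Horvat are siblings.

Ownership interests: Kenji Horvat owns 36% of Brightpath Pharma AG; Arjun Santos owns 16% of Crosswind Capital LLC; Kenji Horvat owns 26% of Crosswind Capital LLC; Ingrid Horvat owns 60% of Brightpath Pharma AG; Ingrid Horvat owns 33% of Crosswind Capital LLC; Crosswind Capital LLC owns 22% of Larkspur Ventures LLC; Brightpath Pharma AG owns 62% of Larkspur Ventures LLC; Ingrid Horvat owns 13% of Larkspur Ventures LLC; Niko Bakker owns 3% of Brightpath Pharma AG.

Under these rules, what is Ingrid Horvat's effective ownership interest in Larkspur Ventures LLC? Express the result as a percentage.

85.5%

By sibling attribution (R1), Ingrid Horvat is treated as also owning Kenji Horvat's interest in Crosswind Capital LLC, giving 33% + 26% = 59%.
By sibling attribution (R1), Ingrid Horvat is treated as also owning Kenji Horvat's interest in Brightpath Pharma AG, giving 60% + 36% = 96%.
Chain via Crosswind Capital LLC (R2): 59% × 22% = 12.98% of Larkspur Ventures LLC.
Chain via Brightpath Pharma AG (R2): 96% × 62% = 59.52% of Larkspur Ventures LLC.
Direct interest in Larkspur Ventures LLC: 13%.
Aggregating (R3): 12.98% + 59.52% + 13% = 85.5%.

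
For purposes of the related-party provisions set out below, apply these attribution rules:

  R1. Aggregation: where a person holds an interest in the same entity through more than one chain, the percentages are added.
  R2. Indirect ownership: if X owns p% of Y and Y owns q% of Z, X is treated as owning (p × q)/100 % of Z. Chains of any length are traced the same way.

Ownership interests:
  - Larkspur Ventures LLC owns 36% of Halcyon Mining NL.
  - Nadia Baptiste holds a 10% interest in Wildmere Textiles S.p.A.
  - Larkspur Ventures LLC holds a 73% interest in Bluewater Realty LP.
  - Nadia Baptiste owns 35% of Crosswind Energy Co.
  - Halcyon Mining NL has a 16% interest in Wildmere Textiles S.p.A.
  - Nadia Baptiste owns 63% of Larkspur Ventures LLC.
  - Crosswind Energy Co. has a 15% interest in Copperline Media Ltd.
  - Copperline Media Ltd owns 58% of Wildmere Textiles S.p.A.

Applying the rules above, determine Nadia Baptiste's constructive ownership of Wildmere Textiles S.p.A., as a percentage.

16.6738%

Chain via Crosswind Energy Co. → Copperline Media Ltd (R2): 35% × 15% × 58% = 3.045% of Wildmere Textiles S.p.A.
Chain via Larkspur Ventures LLC → Halcyon Mining NL (R2): 63% × 36% × 16% = 3.6288% of Wildmere Textiles S.p.A.
Direct interest in Wildmere Textiles S.p.A: 10%.
Aggregating (R1): 3.045% + 3.6288% + 10% = 16.6738%.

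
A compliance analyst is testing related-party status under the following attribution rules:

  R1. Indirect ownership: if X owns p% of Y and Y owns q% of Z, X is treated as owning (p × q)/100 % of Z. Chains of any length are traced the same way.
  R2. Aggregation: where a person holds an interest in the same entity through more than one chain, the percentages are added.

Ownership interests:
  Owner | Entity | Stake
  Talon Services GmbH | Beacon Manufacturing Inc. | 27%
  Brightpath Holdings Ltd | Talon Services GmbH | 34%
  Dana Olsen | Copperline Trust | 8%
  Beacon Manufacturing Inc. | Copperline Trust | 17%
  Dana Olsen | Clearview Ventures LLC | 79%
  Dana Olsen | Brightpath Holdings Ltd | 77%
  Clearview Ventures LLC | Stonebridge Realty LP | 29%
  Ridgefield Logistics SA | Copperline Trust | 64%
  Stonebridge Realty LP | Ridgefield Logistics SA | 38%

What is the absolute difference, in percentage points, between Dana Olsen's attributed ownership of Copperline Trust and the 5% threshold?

Chain via Brightpath Holdings Ltd → Talon Services GmbH → Beacon Manufacturing Inc. (R1): 77% × 34% × 27% × 17% = 1.201662% of Copperline Trust.
Chain via Clearview Ventures LLC → Stonebridge Realty LP → Ridgefield Logistics SA (R1): 79% × 29% × 38% × 64% = 5.571712% of Copperline Trust.
Direct interest in Copperline Trust: 8%.
Aggregating (R2): 1.201662% + 5.571712% + 8% = 14.773374%.
14.773374% exceeds the 5% threshold by 9.773374 percentage points.

9.773374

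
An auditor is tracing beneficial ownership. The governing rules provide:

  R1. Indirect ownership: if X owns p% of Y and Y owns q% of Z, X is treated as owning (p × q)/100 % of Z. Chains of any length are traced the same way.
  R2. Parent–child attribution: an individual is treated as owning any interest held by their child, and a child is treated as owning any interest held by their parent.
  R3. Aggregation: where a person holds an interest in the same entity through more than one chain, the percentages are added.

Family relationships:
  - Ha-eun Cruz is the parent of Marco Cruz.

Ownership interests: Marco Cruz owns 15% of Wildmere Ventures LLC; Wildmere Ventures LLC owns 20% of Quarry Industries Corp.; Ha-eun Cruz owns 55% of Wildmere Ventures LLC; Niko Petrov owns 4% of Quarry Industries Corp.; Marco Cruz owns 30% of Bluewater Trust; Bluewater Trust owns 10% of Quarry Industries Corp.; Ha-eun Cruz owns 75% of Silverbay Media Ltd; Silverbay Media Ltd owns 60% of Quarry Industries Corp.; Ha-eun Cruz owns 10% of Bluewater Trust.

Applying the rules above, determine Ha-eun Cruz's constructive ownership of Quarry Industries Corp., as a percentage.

By parent–child attribution (R2), Ha-eun Cruz is treated as also owning Marco Cruz's interest in Wildmere Ventures LLC, giving 55% + 15% = 70%.
By parent–child attribution (R2), Ha-eun Cruz is treated as also owning Marco Cruz's interest in Bluewater Trust, giving 10% + 30% = 40%.
Chain via Wildmere Ventures LLC (R1): 70% × 20% = 14% of Quarry Industries Corp.
Chain via Silverbay Media Ltd (R1): 75% × 60% = 45% of Quarry Industries Corp.
Chain via Bluewater Trust (R1): 40% × 10% = 4% of Quarry Industries Corp.
Aggregating (R3): 14% + 45% + 4% = 63%.

63%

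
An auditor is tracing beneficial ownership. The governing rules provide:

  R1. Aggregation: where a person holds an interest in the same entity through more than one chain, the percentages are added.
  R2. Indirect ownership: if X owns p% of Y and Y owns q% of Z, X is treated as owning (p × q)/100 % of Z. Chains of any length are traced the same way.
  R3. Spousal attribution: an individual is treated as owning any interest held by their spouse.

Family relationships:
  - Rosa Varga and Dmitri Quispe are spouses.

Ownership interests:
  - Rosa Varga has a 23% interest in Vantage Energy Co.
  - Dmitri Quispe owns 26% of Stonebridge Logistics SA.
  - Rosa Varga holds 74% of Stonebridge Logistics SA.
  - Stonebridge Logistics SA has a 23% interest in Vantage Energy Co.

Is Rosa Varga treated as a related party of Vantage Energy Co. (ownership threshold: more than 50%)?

No

By spousal attribution (R3), Rosa Varga is treated as also owning Dmitri Quispe's interest in Stonebridge Logistics SA, giving 74% + 26% = 100%.
Chain via Stonebridge Logistics SA (R2): 100% × 23% = 23% of Vantage Energy Co.
Direct interest in Vantage Energy Co: 23%.
Aggregating (R1): 23% + 23% = 46%.
46% does not exceed the 50% threshold, so Rosa is not a related party to Vantage Energy Co.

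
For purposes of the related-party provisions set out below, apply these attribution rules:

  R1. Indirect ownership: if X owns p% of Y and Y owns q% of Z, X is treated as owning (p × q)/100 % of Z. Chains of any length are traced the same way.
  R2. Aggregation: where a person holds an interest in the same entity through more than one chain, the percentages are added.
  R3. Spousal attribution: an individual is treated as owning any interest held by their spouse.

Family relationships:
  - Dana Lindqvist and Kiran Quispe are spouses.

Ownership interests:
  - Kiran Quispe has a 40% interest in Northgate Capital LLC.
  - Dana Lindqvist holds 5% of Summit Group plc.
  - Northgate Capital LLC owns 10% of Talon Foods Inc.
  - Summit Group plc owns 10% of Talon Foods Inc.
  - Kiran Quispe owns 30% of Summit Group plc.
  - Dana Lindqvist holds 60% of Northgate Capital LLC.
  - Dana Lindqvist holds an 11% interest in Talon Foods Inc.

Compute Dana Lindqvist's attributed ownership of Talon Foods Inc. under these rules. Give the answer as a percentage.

24.5%

By spousal attribution (R3), Dana Lindqvist is treated as also owning Kiran Quispe's interest in Summit Group plc, giving 5% + 30% = 35%.
By spousal attribution (R3), Dana Lindqvist is treated as also owning Kiran Quispe's interest in Northgate Capital LLC, giving 60% + 40% = 100%.
Chain via Summit Group plc (R1): 35% × 10% = 3.5% of Talon Foods Inc.
Chain via Northgate Capital LLC (R1): 100% × 10% = 10% of Talon Foods Inc.
Direct interest in Talon Foods Inc: 11%.
Aggregating (R2): 3.5% + 10% + 11% = 24.5%.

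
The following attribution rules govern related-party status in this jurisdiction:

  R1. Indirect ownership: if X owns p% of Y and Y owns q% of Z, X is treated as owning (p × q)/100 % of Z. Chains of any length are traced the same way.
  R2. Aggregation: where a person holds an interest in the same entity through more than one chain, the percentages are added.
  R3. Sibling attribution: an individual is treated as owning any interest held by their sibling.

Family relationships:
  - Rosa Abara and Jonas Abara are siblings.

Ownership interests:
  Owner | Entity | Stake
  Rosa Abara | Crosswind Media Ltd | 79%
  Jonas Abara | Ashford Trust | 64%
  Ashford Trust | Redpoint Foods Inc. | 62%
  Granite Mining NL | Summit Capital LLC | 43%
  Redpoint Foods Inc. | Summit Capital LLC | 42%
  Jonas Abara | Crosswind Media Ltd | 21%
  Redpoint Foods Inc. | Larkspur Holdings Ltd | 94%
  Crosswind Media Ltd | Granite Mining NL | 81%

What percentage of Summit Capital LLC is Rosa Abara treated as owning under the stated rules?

By sibling attribution (R3), Rosa Abara is treated as also owning Jonas Abara's interest in Crosswind Media Ltd, giving 79% + 21% = 100%.
By sibling attribution (R3), Rosa Abara is treated as owning Jonas Abara's 64% interest in Ashford Trust.
Chain via Crosswind Media Ltd → Granite Mining NL (R1): 100% × 81% × 43% = 34.83% of Summit Capital LLC.
Chain via Ashford Trust → Redpoint Foods Inc. (R1): 64% × 62% × 42% = 16.6656% of Summit Capital LLC.
Aggregating (R2): 34.83% + 16.6656% = 51.4956%.

51.4956%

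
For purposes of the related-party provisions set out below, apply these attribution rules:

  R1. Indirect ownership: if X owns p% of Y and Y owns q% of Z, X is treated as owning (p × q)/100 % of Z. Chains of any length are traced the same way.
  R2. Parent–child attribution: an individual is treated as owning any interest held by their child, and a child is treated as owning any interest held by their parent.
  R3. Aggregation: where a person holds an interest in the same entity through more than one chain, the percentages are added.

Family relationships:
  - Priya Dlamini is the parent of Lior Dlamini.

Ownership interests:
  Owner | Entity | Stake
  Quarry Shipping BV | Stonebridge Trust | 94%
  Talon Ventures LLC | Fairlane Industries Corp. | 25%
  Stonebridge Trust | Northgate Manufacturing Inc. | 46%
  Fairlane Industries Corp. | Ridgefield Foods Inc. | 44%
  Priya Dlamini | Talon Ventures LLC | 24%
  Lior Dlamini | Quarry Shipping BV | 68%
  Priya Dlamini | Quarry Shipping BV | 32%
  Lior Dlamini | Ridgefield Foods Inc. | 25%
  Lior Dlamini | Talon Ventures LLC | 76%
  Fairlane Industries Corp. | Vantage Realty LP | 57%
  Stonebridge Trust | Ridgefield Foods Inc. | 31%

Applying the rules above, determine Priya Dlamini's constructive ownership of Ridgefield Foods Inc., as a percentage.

65.14%

By parent–child attribution (R2), Priya Dlamini is treated as also owning Lior Dlamini's interest in Talon Ventures LLC, giving 24% + 76% = 100%.
By parent–child attribution (R2), Priya Dlamini is treated as also owning Lior Dlamini's interest in Quarry Shipping BV, giving 32% + 68% = 100%.
By parent–child attribution (R2), Priya Dlamini is treated as owning Lior Dlamini's 25% interest in Ridgefield Foods Inc.
Chain via Talon Ventures LLC → Fairlane Industries Corp. (R1): 100% × 25% × 44% = 11% of Ridgefield Foods Inc.
Chain via Quarry Shipping BV → Stonebridge Trust (R1): 100% × 94% × 31% = 29.14% of Ridgefield Foods Inc.
Direct interest in Ridgefield Foods Inc: 25%.
Aggregating (R3): 11% + 29.14% + 25% = 65.14%.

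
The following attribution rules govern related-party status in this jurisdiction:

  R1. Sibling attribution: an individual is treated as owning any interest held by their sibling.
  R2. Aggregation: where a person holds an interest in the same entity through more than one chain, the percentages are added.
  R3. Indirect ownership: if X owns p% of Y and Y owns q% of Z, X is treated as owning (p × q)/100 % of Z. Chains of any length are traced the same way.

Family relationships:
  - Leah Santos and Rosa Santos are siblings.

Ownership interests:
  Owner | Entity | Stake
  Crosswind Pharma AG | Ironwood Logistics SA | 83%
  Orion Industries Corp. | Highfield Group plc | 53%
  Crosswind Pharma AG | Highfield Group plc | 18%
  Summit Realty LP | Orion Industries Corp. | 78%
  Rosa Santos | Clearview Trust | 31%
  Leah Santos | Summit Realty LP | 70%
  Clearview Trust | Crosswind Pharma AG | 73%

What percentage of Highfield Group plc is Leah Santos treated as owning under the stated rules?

33.0114%

By sibling attribution (R1), Leah Santos is treated as owning Rosa Santos's 31% interest in Clearview Trust.
Chain via Summit Realty LP → Orion Industries Corp. (R3): 70% × 78% × 53% = 28.938% of Highfield Group plc.
Chain via Clearview Trust → Crosswind Pharma AG (R3): 31% × 73% × 18% = 4.0734% of Highfield Group plc.
Aggregating (R2): 28.938% + 4.0734% = 33.0114%.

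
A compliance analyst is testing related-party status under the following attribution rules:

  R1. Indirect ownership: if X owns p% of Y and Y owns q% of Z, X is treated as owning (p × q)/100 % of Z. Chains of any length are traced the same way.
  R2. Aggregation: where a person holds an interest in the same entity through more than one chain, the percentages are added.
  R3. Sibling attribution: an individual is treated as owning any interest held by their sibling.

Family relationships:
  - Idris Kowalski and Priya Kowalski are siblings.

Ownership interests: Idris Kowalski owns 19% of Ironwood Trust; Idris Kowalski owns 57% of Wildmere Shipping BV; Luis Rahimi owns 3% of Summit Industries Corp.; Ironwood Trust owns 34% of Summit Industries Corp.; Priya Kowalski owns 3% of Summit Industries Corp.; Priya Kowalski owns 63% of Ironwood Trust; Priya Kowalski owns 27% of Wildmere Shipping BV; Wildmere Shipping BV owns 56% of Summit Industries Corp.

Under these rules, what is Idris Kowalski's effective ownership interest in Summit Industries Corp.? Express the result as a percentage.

By sibling attribution (R3), Idris Kowalski is treated as also owning Priya Kowalski's interest in Wildmere Shipping BV, giving 57% + 27% = 84%.
By sibling attribution (R3), Idris Kowalski is treated as also owning Priya Kowalski's interest in Ironwood Trust, giving 19% + 63% = 82%.
By sibling attribution (R3), Idris Kowalski is treated as owning Priya Kowalski's 3% interest in Summit Industries Corp.
Chain via Wildmere Shipping BV (R1): 84% × 56% = 47.04% of Summit Industries Corp.
Chain via Ironwood Trust (R1): 82% × 34% = 27.88% of Summit Industries Corp.
Direct interest in Summit Industries Corp: 3%.
Aggregating (R2): 47.04% + 27.88% + 3% = 77.92%.

77.92%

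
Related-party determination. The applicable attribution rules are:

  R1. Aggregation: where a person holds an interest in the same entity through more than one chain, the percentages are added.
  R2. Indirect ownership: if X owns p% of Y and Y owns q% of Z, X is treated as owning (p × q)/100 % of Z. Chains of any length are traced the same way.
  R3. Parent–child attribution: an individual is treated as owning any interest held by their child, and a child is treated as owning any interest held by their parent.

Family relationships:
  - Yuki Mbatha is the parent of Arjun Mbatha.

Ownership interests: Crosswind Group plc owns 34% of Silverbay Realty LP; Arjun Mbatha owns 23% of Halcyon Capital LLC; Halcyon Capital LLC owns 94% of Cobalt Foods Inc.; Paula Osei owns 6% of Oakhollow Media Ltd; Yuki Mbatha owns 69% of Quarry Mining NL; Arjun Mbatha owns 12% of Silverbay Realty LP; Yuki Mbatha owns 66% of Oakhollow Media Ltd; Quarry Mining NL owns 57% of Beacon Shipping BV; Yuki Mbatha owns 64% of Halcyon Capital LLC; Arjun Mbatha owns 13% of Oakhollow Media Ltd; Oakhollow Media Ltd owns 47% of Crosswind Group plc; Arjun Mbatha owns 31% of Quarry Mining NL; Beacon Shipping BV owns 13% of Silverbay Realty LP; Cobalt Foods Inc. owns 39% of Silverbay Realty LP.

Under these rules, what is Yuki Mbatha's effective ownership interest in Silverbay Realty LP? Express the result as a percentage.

63.9284%

By parent–child attribution (R3), Yuki Mbatha is treated as also owning Arjun Mbatha's interest in Quarry Mining NL, giving 69% + 31% = 100%.
By parent–child attribution (R3), Yuki Mbatha is treated as also owning Arjun Mbatha's interest in Oakhollow Media Ltd, giving 66% + 13% = 79%.
By parent–child attribution (R3), Yuki Mbatha is treated as also owning Arjun Mbatha's interest in Halcyon Capital LLC, giving 64% + 23% = 87%.
By parent–child attribution (R3), Yuki Mbatha is treated as owning Arjun Mbatha's 12% interest in Silverbay Realty LP.
Chain via Quarry Mining NL → Beacon Shipping BV (R2): 100% × 57% × 13% = 7.41% of Silverbay Realty LP.
Chain via Oakhollow Media Ltd → Crosswind Group plc (R2): 79% × 47% × 34% = 12.6242% of Silverbay Realty LP.
Chain via Halcyon Capital LLC → Cobalt Foods Inc. (R2): 87% × 94% × 39% = 31.8942% of Silverbay Realty LP.
Direct interest in Silverbay Realty LP: 12%.
Aggregating (R1): 7.41% + 12.6242% + 31.8942% + 12% = 63.9284%.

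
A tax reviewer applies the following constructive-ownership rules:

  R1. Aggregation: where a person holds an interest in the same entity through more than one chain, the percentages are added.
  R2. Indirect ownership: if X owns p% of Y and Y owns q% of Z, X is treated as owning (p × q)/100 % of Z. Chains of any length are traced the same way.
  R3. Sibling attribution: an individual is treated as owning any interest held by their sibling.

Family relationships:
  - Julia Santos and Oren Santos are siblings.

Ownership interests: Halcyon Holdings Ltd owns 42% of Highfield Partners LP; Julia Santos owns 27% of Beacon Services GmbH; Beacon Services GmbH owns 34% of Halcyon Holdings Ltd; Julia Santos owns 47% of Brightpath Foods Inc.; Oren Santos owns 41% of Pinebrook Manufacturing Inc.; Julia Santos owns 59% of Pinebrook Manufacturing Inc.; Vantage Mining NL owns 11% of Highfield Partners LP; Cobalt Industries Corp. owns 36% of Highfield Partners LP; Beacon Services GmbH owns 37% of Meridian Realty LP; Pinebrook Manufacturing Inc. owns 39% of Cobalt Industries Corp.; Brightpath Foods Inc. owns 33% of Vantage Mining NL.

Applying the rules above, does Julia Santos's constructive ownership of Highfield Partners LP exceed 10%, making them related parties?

Yes

By sibling attribution (R3), Julia Santos is treated as also owning Oren Santos's interest in Pinebrook Manufacturing Inc, giving 59% + 41% = 100%.
Chain via Pinebrook Manufacturing Inc. → Cobalt Industries Corp. (R2): 100% × 39% × 36% = 14.04% of Highfield Partners LP.
Chain via Brightpath Foods Inc. → Vantage Mining NL (R2): 47% × 33% × 11% = 1.7061% of Highfield Partners LP.
Chain via Beacon Services GmbH → Halcyon Holdings Ltd (R2): 27% × 34% × 42% = 3.8556% of Highfield Partners LP.
Aggregating (R1): 14.04% + 1.7061% + 3.8556% = 19.6017%.
19.6017% exceeds the 10% threshold, so Julia is a related party to Highfield Partners LP.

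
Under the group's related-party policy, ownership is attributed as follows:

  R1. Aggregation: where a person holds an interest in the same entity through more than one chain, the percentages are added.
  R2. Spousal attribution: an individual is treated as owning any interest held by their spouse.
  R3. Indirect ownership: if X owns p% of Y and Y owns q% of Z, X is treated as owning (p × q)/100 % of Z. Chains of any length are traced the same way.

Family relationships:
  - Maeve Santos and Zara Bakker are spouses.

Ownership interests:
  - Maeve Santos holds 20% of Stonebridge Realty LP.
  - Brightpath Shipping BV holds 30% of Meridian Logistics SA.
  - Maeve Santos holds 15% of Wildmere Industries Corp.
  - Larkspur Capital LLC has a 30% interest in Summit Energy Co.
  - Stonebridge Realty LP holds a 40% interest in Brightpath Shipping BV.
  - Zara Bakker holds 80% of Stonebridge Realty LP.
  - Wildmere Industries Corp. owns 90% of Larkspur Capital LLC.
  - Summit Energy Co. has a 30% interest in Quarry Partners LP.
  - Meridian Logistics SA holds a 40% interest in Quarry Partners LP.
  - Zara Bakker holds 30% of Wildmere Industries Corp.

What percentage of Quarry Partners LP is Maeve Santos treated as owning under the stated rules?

By spousal attribution (R2), Maeve Santos is treated as also owning Zara Bakker's interest in Stonebridge Realty LP, giving 20% + 80% = 100%.
By spousal attribution (R2), Maeve Santos is treated as also owning Zara Bakker's interest in Wildmere Industries Corp, giving 15% + 30% = 45%.
Chain via Stonebridge Realty LP → Brightpath Shipping BV → Meridian Logistics SA (R3): 100% × 40% × 30% × 40% = 4.8% of Quarry Partners LP.
Chain via Wildmere Industries Corp. → Larkspur Capital LLC → Summit Energy Co. (R3): 45% × 90% × 30% × 30% = 3.645% of Quarry Partners LP.
Aggregating (R1): 4.8% + 3.645% = 8.445%.

8.445%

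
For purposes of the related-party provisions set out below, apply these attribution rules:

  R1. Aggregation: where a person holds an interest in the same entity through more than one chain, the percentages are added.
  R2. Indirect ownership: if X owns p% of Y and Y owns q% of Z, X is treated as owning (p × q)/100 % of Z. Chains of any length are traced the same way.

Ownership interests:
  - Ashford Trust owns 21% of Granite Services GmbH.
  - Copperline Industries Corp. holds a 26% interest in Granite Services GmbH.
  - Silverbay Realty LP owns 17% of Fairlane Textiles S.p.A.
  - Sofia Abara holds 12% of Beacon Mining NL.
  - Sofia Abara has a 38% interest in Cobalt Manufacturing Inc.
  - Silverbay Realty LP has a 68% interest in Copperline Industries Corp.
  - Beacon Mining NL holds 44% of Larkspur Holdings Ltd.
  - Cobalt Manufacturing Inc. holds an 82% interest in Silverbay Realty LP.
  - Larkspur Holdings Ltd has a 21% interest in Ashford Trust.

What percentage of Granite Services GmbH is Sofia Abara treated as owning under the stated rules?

Chain via Beacon Mining NL → Larkspur Holdings Ltd → Ashford Trust (R2): 12% × 44% × 21% × 21% = 0.232848% of Granite Services GmbH.
Chain via Cobalt Manufacturing Inc. → Silverbay Realty LP → Copperline Industries Corp. (R2): 38% × 82% × 68% × 26% = 5.509088% of Granite Services GmbH.
Aggregating (R1): 0.232848% + 5.509088% = 5.741936%.

5.741936%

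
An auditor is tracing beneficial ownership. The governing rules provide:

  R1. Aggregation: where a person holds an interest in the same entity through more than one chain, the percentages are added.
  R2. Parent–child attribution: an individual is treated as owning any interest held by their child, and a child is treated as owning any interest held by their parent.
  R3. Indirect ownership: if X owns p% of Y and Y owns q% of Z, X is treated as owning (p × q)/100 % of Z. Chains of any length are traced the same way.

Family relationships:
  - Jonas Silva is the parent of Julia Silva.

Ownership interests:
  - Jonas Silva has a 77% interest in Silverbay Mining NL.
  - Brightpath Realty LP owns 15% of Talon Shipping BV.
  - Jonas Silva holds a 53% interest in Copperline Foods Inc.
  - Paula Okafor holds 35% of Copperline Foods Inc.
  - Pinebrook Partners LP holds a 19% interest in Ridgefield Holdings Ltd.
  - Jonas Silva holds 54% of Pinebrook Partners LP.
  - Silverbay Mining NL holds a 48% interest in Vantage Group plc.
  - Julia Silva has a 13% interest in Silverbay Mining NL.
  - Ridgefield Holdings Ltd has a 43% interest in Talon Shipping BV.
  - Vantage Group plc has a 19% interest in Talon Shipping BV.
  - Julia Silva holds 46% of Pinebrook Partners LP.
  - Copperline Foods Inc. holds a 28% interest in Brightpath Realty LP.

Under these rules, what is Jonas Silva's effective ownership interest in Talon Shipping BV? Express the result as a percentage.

18.604%

By parent–child attribution (R2), Jonas Silva is treated as also owning Julia Silva's interest in Silverbay Mining NL, giving 77% + 13% = 90%.
By parent–child attribution (R2), Jonas Silva is treated as also owning Julia Silva's interest in Pinebrook Partners LP, giving 54% + 46% = 100%.
Chain via Silverbay Mining NL → Vantage Group plc (R3): 90% × 48% × 19% = 8.208% of Talon Shipping BV.
Chain via Copperline Foods Inc. → Brightpath Realty LP (R3): 53% × 28% × 15% = 2.226% of Talon Shipping BV.
Chain via Pinebrook Partners LP → Ridgefield Holdings Ltd (R3): 100% × 19% × 43% = 8.17% of Talon Shipping BV.
Aggregating (R1): 8.208% + 2.226% + 8.17% = 18.604%.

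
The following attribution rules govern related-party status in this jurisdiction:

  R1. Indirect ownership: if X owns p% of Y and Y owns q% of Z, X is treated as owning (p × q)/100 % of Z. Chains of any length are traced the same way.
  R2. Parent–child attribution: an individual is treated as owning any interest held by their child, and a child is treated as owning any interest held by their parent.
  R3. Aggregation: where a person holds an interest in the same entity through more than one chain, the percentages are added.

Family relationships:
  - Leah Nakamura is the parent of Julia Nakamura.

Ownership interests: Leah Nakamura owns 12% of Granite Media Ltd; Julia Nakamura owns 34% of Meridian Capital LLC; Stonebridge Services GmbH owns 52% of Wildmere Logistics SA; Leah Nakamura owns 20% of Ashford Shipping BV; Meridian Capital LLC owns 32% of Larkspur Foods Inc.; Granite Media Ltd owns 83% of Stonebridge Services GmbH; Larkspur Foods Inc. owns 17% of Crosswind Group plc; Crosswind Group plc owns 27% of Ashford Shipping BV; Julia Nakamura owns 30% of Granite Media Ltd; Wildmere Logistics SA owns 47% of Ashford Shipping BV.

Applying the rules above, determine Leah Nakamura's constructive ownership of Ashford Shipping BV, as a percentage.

By parent–child attribution (R2), Leah Nakamura is treated as also owning Julia Nakamura's interest in Granite Media Ltd, giving 12% + 30% = 42%.
By parent–child attribution (R2), Leah Nakamura is treated as owning Julia Nakamura's 34% interest in Meridian Capital LLC.
Chain via Granite Media Ltd → Stonebridge Services GmbH → Wildmere Logistics SA (R1): 42% × 83% × 52% × 47% = 8.519784% of Ashford Shipping BV.
Direct interest in Ashford Shipping BV: 20%.
Chain via Meridian Capital LLC → Larkspur Foods Inc. → Crosswind Group plc (R1): 34% × 32% × 17% × 27% = 0.499392% of Ashford Shipping BV.
Aggregating (R3): 8.519784% + 20% + 0.499392% = 29.019176%.

29.019176%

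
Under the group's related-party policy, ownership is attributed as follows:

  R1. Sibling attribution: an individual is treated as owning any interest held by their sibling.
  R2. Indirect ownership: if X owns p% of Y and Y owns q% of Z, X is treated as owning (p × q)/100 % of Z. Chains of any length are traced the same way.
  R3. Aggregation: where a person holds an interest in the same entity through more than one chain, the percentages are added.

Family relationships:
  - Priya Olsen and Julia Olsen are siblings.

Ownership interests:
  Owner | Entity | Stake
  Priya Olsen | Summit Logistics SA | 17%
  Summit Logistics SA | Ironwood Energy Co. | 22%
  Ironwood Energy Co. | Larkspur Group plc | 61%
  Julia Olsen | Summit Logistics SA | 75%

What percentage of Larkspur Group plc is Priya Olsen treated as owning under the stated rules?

12.3464%

By sibling attribution (R1), Priya Olsen is treated as also owning Julia Olsen's interest in Summit Logistics SA, giving 17% + 75% = 92%.
Chain via Summit Logistics SA → Ironwood Energy Co. (R2): 92% × 22% × 61% = 12.3464% of Larkspur Group plc.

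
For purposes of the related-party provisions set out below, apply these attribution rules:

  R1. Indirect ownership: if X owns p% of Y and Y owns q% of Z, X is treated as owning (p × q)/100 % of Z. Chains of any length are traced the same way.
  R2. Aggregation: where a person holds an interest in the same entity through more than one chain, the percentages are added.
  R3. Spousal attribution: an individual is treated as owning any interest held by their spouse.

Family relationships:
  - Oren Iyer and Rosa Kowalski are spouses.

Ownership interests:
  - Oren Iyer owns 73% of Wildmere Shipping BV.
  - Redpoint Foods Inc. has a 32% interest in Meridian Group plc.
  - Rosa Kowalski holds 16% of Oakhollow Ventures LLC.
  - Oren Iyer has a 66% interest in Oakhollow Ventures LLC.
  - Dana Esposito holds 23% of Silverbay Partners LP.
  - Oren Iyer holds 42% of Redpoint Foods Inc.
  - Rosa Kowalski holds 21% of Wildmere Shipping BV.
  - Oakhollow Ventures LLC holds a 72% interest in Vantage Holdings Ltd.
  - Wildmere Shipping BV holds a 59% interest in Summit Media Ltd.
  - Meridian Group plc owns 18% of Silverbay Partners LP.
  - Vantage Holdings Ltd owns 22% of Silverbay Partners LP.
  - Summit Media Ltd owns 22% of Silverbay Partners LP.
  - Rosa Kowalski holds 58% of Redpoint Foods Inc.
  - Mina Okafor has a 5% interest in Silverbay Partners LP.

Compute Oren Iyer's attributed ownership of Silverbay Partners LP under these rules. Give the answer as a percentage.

By spousal attribution (R3), Oren Iyer is treated as also owning Rosa Kowalski's interest in Oakhollow Ventures LLC, giving 66% + 16% = 82%.
By spousal attribution (R3), Oren Iyer is treated as also owning Rosa Kowalski's interest in Redpoint Foods Inc, giving 42% + 58% = 100%.
By spousal attribution (R3), Oren Iyer is treated as also owning Rosa Kowalski's interest in Wildmere Shipping BV, giving 73% + 21% = 94%.
Chain via Oakhollow Ventures LLC → Vantage Holdings Ltd (R1): 82% × 72% × 22% = 12.9888% of Silverbay Partners LP.
Chain via Redpoint Foods Inc. → Meridian Group plc (R1): 100% × 32% × 18% = 5.76% of Silverbay Partners LP.
Chain via Wildmere Shipping BV → Summit Media Ltd (R1): 94% × 59% × 22% = 12.2012% of Silverbay Partners LP.
Aggregating (R2): 12.9888% + 5.76% + 12.2012% = 30.95%.

30.95%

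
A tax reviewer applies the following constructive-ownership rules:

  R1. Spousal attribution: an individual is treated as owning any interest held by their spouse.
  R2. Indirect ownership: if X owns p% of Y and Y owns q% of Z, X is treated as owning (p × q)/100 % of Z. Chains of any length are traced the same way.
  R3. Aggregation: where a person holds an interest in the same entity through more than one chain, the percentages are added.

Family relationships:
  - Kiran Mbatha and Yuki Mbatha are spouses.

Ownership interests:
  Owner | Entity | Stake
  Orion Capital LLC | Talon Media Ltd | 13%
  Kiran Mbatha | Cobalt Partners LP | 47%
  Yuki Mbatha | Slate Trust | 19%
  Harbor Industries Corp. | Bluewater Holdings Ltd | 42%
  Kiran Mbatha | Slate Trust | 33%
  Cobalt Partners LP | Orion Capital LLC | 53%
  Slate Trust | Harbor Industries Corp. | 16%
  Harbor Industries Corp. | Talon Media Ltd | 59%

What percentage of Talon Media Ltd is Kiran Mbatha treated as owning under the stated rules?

8.1471%

By spousal attribution (R1), Kiran Mbatha is treated as also owning Yuki Mbatha's interest in Slate Trust, giving 33% + 19% = 52%.
Chain via Cobalt Partners LP → Orion Capital LLC (R2): 47% × 53% × 13% = 3.2383% of Talon Media Ltd.
Chain via Slate Trust → Harbor Industries Corp. (R2): 52% × 16% × 59% = 4.9088% of Talon Media Ltd.
Aggregating (R3): 3.2383% + 4.9088% = 8.1471%.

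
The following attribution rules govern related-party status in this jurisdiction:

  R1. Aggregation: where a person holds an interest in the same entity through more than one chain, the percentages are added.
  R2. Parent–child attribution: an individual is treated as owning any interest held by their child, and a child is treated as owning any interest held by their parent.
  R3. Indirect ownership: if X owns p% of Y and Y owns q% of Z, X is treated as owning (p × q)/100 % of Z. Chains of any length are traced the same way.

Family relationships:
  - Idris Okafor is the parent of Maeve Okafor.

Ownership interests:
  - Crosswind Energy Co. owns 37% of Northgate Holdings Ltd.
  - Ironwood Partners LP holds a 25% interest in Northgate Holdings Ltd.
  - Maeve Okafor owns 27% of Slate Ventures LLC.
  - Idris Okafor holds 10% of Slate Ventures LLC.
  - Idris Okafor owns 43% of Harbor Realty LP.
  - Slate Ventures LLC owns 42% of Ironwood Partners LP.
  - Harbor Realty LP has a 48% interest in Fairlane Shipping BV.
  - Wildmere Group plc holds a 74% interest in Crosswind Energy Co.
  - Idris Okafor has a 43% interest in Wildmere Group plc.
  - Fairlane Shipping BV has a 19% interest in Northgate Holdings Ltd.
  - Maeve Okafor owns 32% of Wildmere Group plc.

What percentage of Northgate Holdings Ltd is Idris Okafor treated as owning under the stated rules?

By parent–child attribution (R2), Idris Okafor is treated as also owning Maeve Okafor's interest in Slate Ventures LLC, giving 10% + 27% = 37%.
By parent–child attribution (R2), Idris Okafor is treated as also owning Maeve Okafor's interest in Wildmere Group plc, giving 43% + 32% = 75%.
Chain via Slate Ventures LLC → Ironwood Partners LP (R3): 37% × 42% × 25% = 3.885% of Northgate Holdings Ltd.
Chain via Harbor Realty LP → Fairlane Shipping BV (R3): 43% × 48% × 19% = 3.9216% of Northgate Holdings Ltd.
Chain via Wildmere Group plc → Crosswind Energy Co. (R3): 75% × 74% × 37% = 20.535% of Northgate Holdings Ltd.
Aggregating (R1): 3.885% + 3.9216% + 20.535% = 28.3416%.

28.3416%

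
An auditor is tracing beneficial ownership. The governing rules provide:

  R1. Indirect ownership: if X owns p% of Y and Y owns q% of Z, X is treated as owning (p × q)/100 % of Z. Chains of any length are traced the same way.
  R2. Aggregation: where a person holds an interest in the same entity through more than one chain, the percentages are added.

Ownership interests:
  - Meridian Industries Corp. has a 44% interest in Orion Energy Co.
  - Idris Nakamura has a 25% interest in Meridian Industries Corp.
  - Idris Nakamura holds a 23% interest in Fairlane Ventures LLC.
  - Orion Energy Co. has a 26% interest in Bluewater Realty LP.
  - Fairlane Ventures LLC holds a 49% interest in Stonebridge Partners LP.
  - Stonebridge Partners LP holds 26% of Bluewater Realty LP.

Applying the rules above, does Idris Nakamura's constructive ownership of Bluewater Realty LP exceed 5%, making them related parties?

Chain via Meridian Industries Corp. → Orion Energy Co. (R1): 25% × 44% × 26% = 2.86% of Bluewater Realty LP.
Chain via Fairlane Ventures LLC → Stonebridge Partners LP (R1): 23% × 49% × 26% = 2.9302% of Bluewater Realty LP.
Aggregating (R2): 2.86% + 2.9302% = 5.7902%.
5.7902% exceeds the 5% threshold, so Idris is a related party to Bluewater Realty LP.

Yes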